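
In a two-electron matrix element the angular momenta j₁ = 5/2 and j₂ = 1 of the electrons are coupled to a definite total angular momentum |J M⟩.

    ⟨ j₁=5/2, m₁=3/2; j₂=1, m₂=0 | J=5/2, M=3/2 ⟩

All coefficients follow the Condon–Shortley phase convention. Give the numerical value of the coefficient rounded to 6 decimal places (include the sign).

+0.507093

j₁+j₂−J=1  J+j₁−j₂=4  J−j₁+j₂=1  j₁+j₂+J+1=7
(j₁±m₁, j₂±m₂, J±M) = (4,1,1,1,4,1)
P² = 576/35
sum k=0..1:
  [0] +1/6 = 1/6
  [1] −1/24 = -1/24
S = 1/8
C² = P²·S² = 9/35 ; C = +0.507093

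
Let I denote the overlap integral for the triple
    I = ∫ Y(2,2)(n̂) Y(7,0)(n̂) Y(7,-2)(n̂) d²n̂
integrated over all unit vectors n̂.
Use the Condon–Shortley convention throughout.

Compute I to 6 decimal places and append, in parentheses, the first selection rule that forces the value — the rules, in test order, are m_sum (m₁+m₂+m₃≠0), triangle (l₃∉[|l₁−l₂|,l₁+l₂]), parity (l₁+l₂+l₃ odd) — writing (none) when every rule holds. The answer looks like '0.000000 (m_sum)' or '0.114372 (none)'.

-0.192231 (none)

Rules hold: Σm=0, L=16 even, 5≤7≤9.
N = 5·15·15 = 1125
Δ = 2!·2!·12!/17! = 1/185640
Racah Σ t=0..2: t=0:+1/2419200 t=1:−1/518400 t=2:+1/2419200 = -1/907200
⇒ 3j(2 7 7; 0 0 0)² = 56/3315, sgn +1
Racah Σ t=0..0: t=0:+1/2419200 = 1/2419200
⇒ 3j(2 7 7; 2 0 -2)² = 27/1105, sgn -1
4πI² = N·(3j₀)²·(3jₘ)² = 22680/48841
I = -1·√(0.464364/4π) = -0.19223140
No selection rule forces the value: the integral is nonzero (none).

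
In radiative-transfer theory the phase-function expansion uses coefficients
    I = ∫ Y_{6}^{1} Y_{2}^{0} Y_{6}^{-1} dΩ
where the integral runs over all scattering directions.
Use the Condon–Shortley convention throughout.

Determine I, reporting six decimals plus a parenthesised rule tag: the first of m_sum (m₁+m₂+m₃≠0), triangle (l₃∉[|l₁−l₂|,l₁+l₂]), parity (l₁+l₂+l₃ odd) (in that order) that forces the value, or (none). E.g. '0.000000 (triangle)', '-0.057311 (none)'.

m-sum 0 ✓  L=14 even ✓  4≤6≤8 ✓
Π(2lᵢ+1) = 13×5×13 = 845
triangle coeff Δ(6,2,6) = 1/90090
Σ_t [0,2]: t=0:+1/69120 t=1:−1/14400 t=2:+1/69120 = -7/172800
(3j)²=14/715 [(6 2 6; 0 0 0)], sign=-1
Σ_t [0,2]: t=0:+1/57600 t=1:−1/17280 t=2:+1/120960 = -13/403200
(3j)²=13/770 [(6 2 6; 1 0 -1)], sign=+1
⇒ 4πI² = 169/605
I = (-1)√(169/605/(4π)) = -0.14909419
No selection rule forces the value: the integral is nonzero (none).

-0.149094 (none)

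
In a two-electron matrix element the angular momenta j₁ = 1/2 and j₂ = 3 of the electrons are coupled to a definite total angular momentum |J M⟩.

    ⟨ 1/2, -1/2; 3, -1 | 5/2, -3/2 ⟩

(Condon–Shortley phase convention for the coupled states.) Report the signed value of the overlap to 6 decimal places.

-0.534522  (= −√(2/7))

triangle: 1!×0!×5!/7! = 120/5040
(j±m)!: 0!×1!×2!×4!×1!×4! = 1152
prefactor² = (2J+1)×Δ×N² = 1152/7
  k=1: −1/(1!×0!×0!×1!×0!×4!) = -1/24
Σ = -1/24  ⇒  CG² = 1152/7×(-1/24)² = 2/7
CG = −√(2/7) = -0.534522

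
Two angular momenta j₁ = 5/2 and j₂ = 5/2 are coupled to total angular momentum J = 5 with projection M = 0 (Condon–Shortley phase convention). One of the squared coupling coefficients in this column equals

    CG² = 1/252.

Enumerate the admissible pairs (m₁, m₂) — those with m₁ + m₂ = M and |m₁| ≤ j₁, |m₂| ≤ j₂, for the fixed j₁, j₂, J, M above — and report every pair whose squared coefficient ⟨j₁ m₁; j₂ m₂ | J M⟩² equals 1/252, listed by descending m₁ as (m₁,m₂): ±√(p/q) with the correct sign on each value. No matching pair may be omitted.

Admissible pairs with m₁+m₂ = M = 0: (-5/2,5/2), (-3/2,3/2), (-1/2,1/2), (1/2,-1/2), (3/2,-3/2), (5/2,-5/2)
  (m₁,m₂)=(5/2,-5/2): CG² = 1/252, CG = +√(1/252)   ← matches the target
  (m₁,m₂)=(3/2,-3/2): CG² = 25/252, CG = +√(25/252)
  (m₁,m₂)=(1/2,-1/2): CG² = 25/63, CG = +√(25/63)
  (m₁,m₂)=(-1/2,1/2): CG² = 25/63, CG = +√(25/63)
  (m₁,m₂)=(-3/2,3/2): CG² = 25/252, CG = +√(25/252)
  (m₁,m₂)=(-5/2,5/2): CG² = 1/252, CG = +√(1/252)   ← matches the target
Pairs with CG² = 1/252: (5/2,-5/2): +√(1/252); (-5/2,5/2): +√(1/252)

(5/2,-5/2): +√(1/252); (-5/2,5/2): +√(1/252)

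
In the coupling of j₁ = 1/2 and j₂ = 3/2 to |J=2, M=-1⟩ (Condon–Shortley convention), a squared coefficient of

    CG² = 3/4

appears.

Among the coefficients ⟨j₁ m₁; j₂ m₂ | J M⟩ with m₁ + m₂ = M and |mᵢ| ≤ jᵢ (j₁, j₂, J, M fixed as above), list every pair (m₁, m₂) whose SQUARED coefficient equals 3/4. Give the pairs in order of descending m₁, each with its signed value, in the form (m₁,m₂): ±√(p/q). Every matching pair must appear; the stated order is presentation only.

Admissible pairs with m₁+m₂ = M = -1: (-1/2,-1/2), (1/2,-3/2)
  (m₁,m₂)=(1/2,-3/2): CG² = 1/4, CG = +√(1/4)
  (m₁,m₂)=(-1/2,-1/2): CG² = 3/4, CG = +√(3/4)   ← matches the target
Pairs with CG² = 3/4: (-1/2,-1/2): +√(3/4)

(-1/2,-1/2): +√(3/4)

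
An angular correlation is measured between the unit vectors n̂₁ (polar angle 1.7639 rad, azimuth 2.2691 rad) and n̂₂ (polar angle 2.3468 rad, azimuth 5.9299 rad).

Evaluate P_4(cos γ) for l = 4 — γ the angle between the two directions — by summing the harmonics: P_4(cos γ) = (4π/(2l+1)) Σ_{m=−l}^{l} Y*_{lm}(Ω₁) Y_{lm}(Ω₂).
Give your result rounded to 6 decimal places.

-0.246223

Summing Y*_{l m}(θ₁,φ₁)·Y_{l m}(θ₂,φ₂) over m ∈ [−4, 4]; prefactor 4π/(2·4+1) = 1.396263:
  m=-4: Y*=-0.38588 + 0.14015j  Y=0.01803 + 0.11341j  product -0.02285 - 0.04123j
  m=-3: Y*=-0.19658 - 0.11363j  Y=-0.15586 - 0.27803j  product -0.00095 + 0.07237j
  m=-2: Y*=0.04145 + 0.23552j  Y=0.31550 + 0.26930j  product -0.05035 + 0.08547j
  m=-1: Y*=-0.15709 + 0.18714j  Y=-0.09636 - 0.03553j  product 0.02179 - 0.01245j
  m=+0: Y*=0.20550 + 0.00000j  Y=-0.34845 + 0.00000j  product -0.07161 + 0.00000j
  m=+1: Y*=0.15709 + 0.18714j  Y=0.09636 - 0.03553j  product 0.02179 + 0.01245j
  m=+2: Y*=0.04145 - 0.23552j  Y=0.31550 - 0.26930j  product -0.05035 - 0.08547j
  m=+3: Y*=0.19658 - 0.11363j  Y=0.15586 - 0.27803j  product -0.00095 - 0.07237j
  m=+4: Y*=-0.38588 - 0.14015j  Y=0.01803 - 0.11341j  product -0.02285 + 0.04123j
Σ over m = -0.17634 + 0.00000j; ×(4π/9) → -0.24622 + 0.00000j. Real part: -0.246223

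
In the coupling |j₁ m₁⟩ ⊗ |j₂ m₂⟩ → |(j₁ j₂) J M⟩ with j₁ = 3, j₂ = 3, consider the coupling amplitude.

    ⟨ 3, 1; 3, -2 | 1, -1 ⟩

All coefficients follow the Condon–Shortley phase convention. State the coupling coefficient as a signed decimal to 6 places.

-0.422577  (= −√(5/28))

triangle: 5!·1!·1!/8! = 120/40320
(j±m)!: 4!·2!·1!·5!·0!·2! = 11520
prefactor² = (2J+1)·Δ·N² = 720/7
  k=1: −1/(1!·4!·1!·0!·0!·1!) = -1/24
Σ = -1/24  ⇒  CG² = 720/7·(-1/24)² = 5/28
CG = −√(5/28) = -0.422577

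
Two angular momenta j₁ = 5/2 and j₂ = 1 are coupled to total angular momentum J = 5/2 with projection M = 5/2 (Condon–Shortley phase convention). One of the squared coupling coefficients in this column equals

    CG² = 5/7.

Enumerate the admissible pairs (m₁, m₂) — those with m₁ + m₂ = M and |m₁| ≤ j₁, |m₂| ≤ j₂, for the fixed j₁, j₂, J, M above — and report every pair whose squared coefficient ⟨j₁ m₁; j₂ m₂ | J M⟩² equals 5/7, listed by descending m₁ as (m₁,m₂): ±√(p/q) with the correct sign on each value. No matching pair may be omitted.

Admissible pairs with m₁+m₂ = M = 5/2: (3/2,1), (5/2,0)
  (m₁,m₂)=(5/2,0): CG² = 5/7, CG = +√(5/7)   ← matches the target
  (m₁,m₂)=(3/2,1): CG² = 2/7, CG = −√(2/7)
Pairs with CG² = 5/7: (5/2,0): +√(5/7)

(5/2,0): +√(5/7)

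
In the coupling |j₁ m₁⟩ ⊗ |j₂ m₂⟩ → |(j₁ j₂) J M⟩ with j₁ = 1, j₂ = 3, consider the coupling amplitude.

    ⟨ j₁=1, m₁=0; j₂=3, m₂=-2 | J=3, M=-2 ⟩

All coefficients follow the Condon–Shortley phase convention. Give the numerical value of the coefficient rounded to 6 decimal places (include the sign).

+√(1/3) ≈ +0.577350

j₁+j₂−J=1  J+j₁−j₂=1  J−j₁+j₂=5  j₁+j₂+J+1=8
(j₁±m₁, j₂±m₂, J±M) = (1,1,1,5,1,5)
P² = 300
sum k=0..1:
  [0] +1/24 = 1/24
  [1] −1/120 = -1/120
S = 1/30
C² = P²·S² = 1/3 ; C = +0.577350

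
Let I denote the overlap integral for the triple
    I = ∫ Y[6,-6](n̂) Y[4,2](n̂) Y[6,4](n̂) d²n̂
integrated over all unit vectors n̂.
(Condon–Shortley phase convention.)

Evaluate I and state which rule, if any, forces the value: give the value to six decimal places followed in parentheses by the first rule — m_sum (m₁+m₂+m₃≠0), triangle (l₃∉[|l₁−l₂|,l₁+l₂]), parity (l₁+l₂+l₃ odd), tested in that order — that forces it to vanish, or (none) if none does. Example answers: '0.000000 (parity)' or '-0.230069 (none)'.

Rules hold: Σm=0, L=16 even, 2≤6≤10.
N = 13·9·13 = 1521
Δ = 4!·8!·4!/17! = 1/15315300
Racah Σ t=0..4: t=0:+1/829440 t=1:−1/25920 t=2:+1/9216 t=3:−1/25920 t=4:+1/829440 = 7/207360
⇒ 3j(6 4 6; 0 0 0)² = 28/2431, sgn +1
Racah Σ t=4..4: t=4:+1/3870720 = 1/3870720
⇒ 3j(6 4 6; -6 2 4)² = 135/6188, sgn +1
4πI² = N·(3j₀)²·(3jₘ)² = 1215/3179
I = +1·√(0.382196/4π) = 0.17439657
No selection rule forces the value: the integral is nonzero (none).

0.174397 (none)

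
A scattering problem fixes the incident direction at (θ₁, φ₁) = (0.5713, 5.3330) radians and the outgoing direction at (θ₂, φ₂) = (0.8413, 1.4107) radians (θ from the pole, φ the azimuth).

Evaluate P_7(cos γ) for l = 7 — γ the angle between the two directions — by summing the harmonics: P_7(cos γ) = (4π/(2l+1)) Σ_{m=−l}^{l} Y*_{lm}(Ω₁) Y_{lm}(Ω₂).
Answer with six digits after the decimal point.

-0.257866

Term-by-term m-sum for l=7 (normalisation 4π/15 = 0.837758):
  m=-7: Y*=0.00631 - 0.00243j  Y=-0.05763 + 0.02784j  product -0.00030 + 0.00032j
  m=-6: Y*=0.03286 + 0.02163j  Y=-0.12268 - 0.17545j  product -0.00024 - 0.00842j
  m=-5: Y*=0.00536 + 0.13897j  Y=0.28956 - 0.28096j  product 0.04059 + 0.03873j
  m=-4: Y*=-0.25861 + 0.20036j  Y=0.33617 + 0.25049j  product -0.13713 + 0.00257j
  m=-3: Y*=-0.46748 - 0.14003j  Y=-0.04023 + 0.07722j  product 0.02962 - 0.03047j
  m=-2: Y*=-0.10916 - 0.31915j  Y=0.31059 + 0.10299j  product -0.00104 - 0.11037j
  m=-1: Y*=-0.10698 + 0.14965j  Y=-0.03874 + 0.23992j  product -0.03176 - 0.03146j
  m=+0: Y*=-0.40771 + 0.00000j  Y=0.26325 + 0.00000j  product -0.10733 + 0.00000j
  m=+1: Y*=0.10698 + 0.14965j  Y=0.03874 + 0.23992j  product -0.03176 + 0.03146j
  m=+2: Y*=-0.10916 + 0.31915j  Y=0.31059 - 0.10299j  product -0.00104 + 0.11037j
  m=+3: Y*=0.46748 - 0.14003j  Y=0.04023 + 0.07722j  product 0.02962 + 0.03047j
  m=+4: Y*=-0.25861 - 0.20036j  Y=0.33617 - 0.25049j  product -0.13713 - 0.00257j
  m=+5: Y*=-0.00536 + 0.13897j  Y=-0.28956 - 0.28096j  product 0.04059 - 0.03873j
  m=+6: Y*=0.03286 - 0.02163j  Y=-0.12268 + 0.17545j  product -0.00024 + 0.00842j
  m=+7: Y*=-0.00631 - 0.00243j  Y=0.05763 + 0.02784j  product -0.00030 - 0.00032j
Total Σ_m = -0.30780 - 0.00000j. Multiply by 0.837758: -0.25787 - 0.00000j. P_7(cos γ) = -0.257866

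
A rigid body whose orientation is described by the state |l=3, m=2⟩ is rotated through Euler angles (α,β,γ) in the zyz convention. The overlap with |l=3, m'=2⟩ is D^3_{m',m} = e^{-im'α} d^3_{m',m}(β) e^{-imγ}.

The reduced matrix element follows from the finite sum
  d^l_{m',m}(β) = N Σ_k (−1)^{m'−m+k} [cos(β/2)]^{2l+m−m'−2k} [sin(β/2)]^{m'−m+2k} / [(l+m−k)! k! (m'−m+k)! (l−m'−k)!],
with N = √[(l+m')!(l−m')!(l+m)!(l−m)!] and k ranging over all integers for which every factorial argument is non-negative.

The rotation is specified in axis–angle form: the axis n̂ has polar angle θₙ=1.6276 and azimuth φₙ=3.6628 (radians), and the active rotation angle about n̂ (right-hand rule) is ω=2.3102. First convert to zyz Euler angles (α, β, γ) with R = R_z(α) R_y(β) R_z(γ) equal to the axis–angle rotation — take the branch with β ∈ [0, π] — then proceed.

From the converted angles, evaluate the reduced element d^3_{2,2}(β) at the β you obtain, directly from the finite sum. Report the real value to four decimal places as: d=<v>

d=-0.1101

Axis–angle → zyz. n̂ = (sinθₙcosφₙ, sinθₙsinφₙ, cosθₙ) = (-0.865820, -0.497124, -0.056773), ω = 2.3102.
R = I cosω + sinω [n̂]ₓ + (1−cosω) n̂n̂ᵀ gives
  R = [+0.580942, +0.762406, -0.285032; +0.678510, -0.260185, +0.686970; +0.449589, -0.592487, -0.668452]
β = atan2(√(R₁₃²+R₂₃²), R₃₃) = 2.302922; α = atan2(R₂₃, R₁₃) mod 2π = 1.964091; γ = atan2(R₃₂, −R₃₁) mod 2π = 4.063269
d^3_{2,2}(β=2.3029) via the finite sum:
With c≡cos(β/2)=0.407153 and s≡sin(β/2)=0.913360, N=[120·1·120·1]^{1/2}=120.000000
Admissible k: 0..1 (factorial args all ≥0)
  k=0: (−1)^0·120.0000/(120)·0.4072^6·0.9134^0 = +0.004556
  k=1: (−1)^1·120.0000/(24)·0.4072^4·0.9134^2 = -0.114627
d^3_{2,2}(2.3029) = +0.004556 -0.114627 = -0.110071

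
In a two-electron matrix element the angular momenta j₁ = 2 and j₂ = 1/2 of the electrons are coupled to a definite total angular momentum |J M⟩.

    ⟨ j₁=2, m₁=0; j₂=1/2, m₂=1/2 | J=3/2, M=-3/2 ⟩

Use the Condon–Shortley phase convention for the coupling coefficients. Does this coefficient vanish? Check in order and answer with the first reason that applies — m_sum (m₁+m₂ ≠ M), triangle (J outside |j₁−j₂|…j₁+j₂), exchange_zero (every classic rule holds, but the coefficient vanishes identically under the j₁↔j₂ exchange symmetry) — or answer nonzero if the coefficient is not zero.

m_sum

m-sum: m₁+m₂ = 0+1/2 = 1/2, M = -3/2  ✗ ⇒ coefficient is 0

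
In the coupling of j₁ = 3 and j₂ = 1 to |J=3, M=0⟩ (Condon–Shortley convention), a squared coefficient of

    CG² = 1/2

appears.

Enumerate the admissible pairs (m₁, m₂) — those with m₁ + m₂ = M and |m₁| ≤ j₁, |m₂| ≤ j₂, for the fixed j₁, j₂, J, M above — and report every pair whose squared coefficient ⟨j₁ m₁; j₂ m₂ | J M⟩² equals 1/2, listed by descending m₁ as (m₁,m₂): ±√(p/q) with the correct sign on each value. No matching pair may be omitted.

(1,-1): +√(1/2); (-1,1): −√(1/2)

Admissible pairs with m₁+m₂ = M = 0: (-1,1), (0,0), (1,-1)
  (m₁,m₂)=(1,-1): CG² = 1/2, CG = +√(1/2)   ← matches the target
  (m₁,m₂)=(0,0): CG² = 0/1, CG = 0
  (m₁,m₂)=(-1,1): CG² = 1/2, CG = −√(1/2)   ← matches the target
Pairs with CG² = 1/2: (1,-1): +√(1/2); (-1,1): −√(1/2)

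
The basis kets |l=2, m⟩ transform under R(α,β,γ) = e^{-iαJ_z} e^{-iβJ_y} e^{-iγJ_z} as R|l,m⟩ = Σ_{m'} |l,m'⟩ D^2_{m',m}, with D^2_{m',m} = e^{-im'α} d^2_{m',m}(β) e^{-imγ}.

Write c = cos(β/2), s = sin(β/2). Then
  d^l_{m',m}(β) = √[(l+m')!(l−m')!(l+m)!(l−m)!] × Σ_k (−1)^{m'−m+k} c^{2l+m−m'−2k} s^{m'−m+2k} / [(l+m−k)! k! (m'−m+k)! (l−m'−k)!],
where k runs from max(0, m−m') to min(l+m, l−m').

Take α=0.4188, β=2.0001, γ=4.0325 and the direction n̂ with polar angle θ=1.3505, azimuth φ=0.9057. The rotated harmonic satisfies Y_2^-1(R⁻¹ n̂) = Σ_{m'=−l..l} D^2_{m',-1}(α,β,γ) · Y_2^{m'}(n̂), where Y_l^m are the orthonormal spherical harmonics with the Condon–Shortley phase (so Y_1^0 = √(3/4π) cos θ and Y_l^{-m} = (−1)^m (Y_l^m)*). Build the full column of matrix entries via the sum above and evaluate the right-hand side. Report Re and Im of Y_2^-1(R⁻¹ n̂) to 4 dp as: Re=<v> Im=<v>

Need the full column D^2_{m',-1} for m'=−2..2 at α=0.4188, β=2.0001, γ=4.0325.
cos(β/2)=0.540260, sin(β/2)=0.841498
d^2_{-2,-1}: single k=1 term ⇒ +0.265395;  D = +0.041682-0.262101i
d^2_{-1,-1}: k∈[0..1] ⇒ +0.085195 -0.620060 = -0.534865;  D = +0.138066+0.516738i
d^2_{0,-1}: k∈[0..1] ⇒ -0.325041 +0.788566 = +0.463525;  D = -0.291421-0.360457i
d^2_{1,-1}: k∈[0..1] ⇒ +0.620060 -0.501432 = +0.118627;  D = -0.105651-0.053947i
d^2_{2,-1}: single k=0 term ⇒ -0.643861;  D = +0.642947+0.034306i
Y_2^{m'}(θ=1.3505,φ=0.9057) and Σ D·Y over m':
  (+0.0417-0.2621i)·(-0.0876-0.3572i)  (+0.1381+0.5167i)·(+0.1017-0.1296i)  (-0.2914-0.3605i)·(-0.2702+0.0000i)  (-0.1057-0.0539i)·(-0.1017-0.1296i)  (+0.6429+0.0343i)·(-0.0876+0.3572i)
Y_2^-1(R⁻¹ n̂) = -0.002383+0.385974i

Re=-0.0024 Im=0.3860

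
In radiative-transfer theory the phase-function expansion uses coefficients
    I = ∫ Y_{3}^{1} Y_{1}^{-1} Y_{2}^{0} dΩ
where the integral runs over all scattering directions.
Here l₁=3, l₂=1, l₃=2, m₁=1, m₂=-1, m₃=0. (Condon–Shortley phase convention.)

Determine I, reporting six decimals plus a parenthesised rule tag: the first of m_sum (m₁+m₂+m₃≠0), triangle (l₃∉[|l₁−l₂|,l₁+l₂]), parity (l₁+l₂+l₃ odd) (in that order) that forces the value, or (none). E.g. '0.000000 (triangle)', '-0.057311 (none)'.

Checks pass: Σm=0; 6 even; l₃=2∈[2,4].
(2·3+1)(2·1+1)(2·2+1) = 105
Δ: 2! 4! 0! / 7! → 1/105
sum: t=1:−1/4 = -1/4
3j²(3 1 2; 0 0 0) = Δ·Π!·Σ² = 3/35  (sign -1)
sum: t=0:+1/8 = 1/8
3j²(3 1 2; 1 -1 0) = Δ·Π!·Σ² = 2/35  (sign +1)
combine: 4πI² = 105·3/35·2/35 = 18/35
take √, sign -1: I = -0.20230066
No selection rule forces the value: the integral is nonzero (none).

-0.202301 (none)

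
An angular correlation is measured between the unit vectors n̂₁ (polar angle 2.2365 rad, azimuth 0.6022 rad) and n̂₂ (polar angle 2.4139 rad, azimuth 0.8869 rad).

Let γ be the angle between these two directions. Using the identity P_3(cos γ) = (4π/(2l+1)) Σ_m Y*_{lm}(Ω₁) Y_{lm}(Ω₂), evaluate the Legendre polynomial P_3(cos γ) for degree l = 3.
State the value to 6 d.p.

Summing Y*_{l m}(θ₁,φ₁)·Y_{l m}(θ₂,φ₂) over m ∈ [−3, 3]; prefactor 4π/(2·3+1) = 1.795196:
  term(m=-3) = +0.016370-0.018790i   from Y*(Ω₁)=-0.047419+0.197355i, Y(Ω₂)=-0.108854-0.056794i
  term(m=-2) = +0.111020-0.071066i   from Y*(Ω₁)=-0.139871-0.364511i, Y(Ω₂)=+0.068069+0.330692i
  term(m=-1) = +0.085057-0.024892i   from Y*(Ω₁)=+0.190031+0.130622i, Y(Ω₂)=+0.242826-0.297900i
  term(m=+0) = +0.014887+0.000000i   from Y*(Ω₁)=+0.251861-0.000000i, Y(Ω₂)=+0.059106+0.000000i
  term(m=+1) = +0.085057+0.024892i   from Y*(Ω₁)=-0.190031+0.130622i, Y(Ω₂)=-0.242826-0.297900i
  term(m=+2) = +0.111020+0.071066i   from Y*(Ω₁)=-0.139871+0.364511i, Y(Ω₂)=+0.068069-0.330692i
  term(m=+3) = +0.016370+0.018790i   from Y*(Ω₁)=+0.047419+0.197355i, Y(Ω₂)=+0.108854-0.056794i
Σ over m = +0.439781+0.000000i; ×(4π/7) → +0.789493+0.000000i. Real part: 0.789493

0.789493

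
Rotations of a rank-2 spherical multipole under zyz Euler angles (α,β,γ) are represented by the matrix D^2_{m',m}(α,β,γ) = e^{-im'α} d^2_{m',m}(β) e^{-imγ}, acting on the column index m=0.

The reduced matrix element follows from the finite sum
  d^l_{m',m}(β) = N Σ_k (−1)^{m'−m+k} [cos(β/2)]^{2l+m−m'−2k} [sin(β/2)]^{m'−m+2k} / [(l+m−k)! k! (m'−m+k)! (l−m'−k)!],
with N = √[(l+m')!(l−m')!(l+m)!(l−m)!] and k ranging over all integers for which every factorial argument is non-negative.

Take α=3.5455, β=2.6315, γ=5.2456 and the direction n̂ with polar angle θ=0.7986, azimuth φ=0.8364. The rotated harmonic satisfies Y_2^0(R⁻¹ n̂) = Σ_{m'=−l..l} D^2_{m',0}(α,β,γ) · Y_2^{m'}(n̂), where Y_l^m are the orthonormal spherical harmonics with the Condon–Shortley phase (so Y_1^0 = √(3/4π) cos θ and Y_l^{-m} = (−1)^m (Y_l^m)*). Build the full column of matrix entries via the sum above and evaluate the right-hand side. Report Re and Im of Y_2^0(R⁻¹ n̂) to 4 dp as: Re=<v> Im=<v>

Re=0.4967 Im=0.0000

Need the full column D^2_{m',0} for m'=−2..2 at α=3.5455, β=2.6315, γ=5.2456.
cos(β/2)=0.252290, sin(β/2)=0.967652
d^2_{-2,0}: single k=2 term ⇒ +0.145987;  D = +0.100889+0.105516i
d^2_{-1,0}: k∈[1..2] ⇒ +0.038062 -0.559929 = -0.521867;  D = +0.479873+0.205101i
d^2_{0,0}: k∈[0..2] ⇒ +0.004051 -0.238396 +0.876751 = +0.642406;  D = +0.642406+0.000000i
d^2_{1,0}: k∈[0..1] ⇒ -0.038062 +0.559929 = +0.521867;  D = -0.479873+0.205101i
d^2_{2,0}: single k=0 term ⇒ +0.145987;  D = +0.100889-0.105516i
Y_2^{m'}(θ=0.7986,φ=0.8364) and Σ D·Y over m':
  (+0.1009+0.1055i)·(-0.0202-0.1972i)  (+0.4799+0.2051i)·(+0.2588-0.2866i)  (+0.6424+0.0000i)·(+0.1452+0.0000i)  (-0.4799+0.2051i)·(-0.2588-0.2866i)  (+0.1009-0.1055i)·(-0.0202+0.1972i)
Y_2^0(R⁻¹ n̂) = +0.496743+0.000000i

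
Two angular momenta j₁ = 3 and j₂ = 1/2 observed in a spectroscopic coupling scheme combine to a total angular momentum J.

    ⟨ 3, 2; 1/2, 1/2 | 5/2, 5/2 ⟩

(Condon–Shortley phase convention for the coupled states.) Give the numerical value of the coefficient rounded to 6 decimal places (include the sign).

−√(1/7) = -0.377964

√[6·1!5!0!/7! · 5!1!1!0!5!0!] = √(14400/7)
  +(−1)^1/∏(1,0,0,0,5,0)! = -1/120  (running -1/120)
⟨..|..⟩ = √(14400/7)·(-1/120) = -0.377964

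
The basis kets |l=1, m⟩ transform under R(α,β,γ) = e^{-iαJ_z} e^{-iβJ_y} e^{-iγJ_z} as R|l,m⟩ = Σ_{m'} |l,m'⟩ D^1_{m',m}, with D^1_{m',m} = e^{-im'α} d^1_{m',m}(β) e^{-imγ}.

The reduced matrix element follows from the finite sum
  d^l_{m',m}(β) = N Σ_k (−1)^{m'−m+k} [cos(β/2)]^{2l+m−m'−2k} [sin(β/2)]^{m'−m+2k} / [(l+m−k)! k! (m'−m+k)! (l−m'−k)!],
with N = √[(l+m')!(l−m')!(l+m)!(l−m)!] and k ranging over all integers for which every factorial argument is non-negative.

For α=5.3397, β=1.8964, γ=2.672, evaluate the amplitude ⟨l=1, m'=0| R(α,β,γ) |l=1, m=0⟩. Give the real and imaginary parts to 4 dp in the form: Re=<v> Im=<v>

D^1_{0,0}(5.3397,1.8964,2.6720) = e^{-i·0·5.3397}·d^1_{0,0}(1.8964)·e^{-i·0·2.6720}. Compute d first:
c=cos(1.896400/2)=0.583146, s=sin(1.896400/2)=0.812367; N=√[1·1·1·1]=1.000000
k∈{0,1} keeps every argument non-negative
  k=0: (−1)^0·1.0000/(1)·0.5831^2·0.8124^0 = +0.340060
  k=1: (−1)^1·1.0000/(1)·0.5831^0·0.8124^2 = -0.659940
d^1_{0,0}(1.8964) = +0.340060 -0.659940 = -0.319881
Attach z-rotation phases: D = e^{-i(0)(5.3397)}·(-0.319881)·e^{-i(0)(2.6720)} = -0.319881+0.000000i

Re=-0.3199 Im=0.0000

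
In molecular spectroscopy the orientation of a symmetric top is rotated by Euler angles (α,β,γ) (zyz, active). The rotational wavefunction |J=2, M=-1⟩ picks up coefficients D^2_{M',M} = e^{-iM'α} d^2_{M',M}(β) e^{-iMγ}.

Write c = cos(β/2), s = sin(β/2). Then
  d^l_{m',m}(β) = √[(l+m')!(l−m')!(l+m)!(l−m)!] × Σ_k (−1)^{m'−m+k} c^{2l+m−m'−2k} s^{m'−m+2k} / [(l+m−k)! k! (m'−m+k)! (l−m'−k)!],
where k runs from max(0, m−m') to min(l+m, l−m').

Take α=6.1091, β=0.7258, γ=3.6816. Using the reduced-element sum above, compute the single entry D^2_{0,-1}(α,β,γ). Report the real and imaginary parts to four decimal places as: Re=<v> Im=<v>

First d^2_{0,-1}(β=0.7258), then the phase factors e^{-i(0)α} and e^{-i(-1)γ}:
c=cos(0.725800/2)=0.934871, s=sin(0.725800/2)=0.354987; N=√[2·2·1·6]=4.898979
Admissible k: 0..1 (factorial args all ≥0)
  k=0: (−1)^1·4.8990/(2)·0.9349^3·0.3550^1 = -0.710466
  k=1: (−1)^2·4.8990/(2)·0.9349^1·0.3550^3 = +0.102439
d^2_{0,-1}(0.7258) = -0.710466 +0.102439 = -0.608027
Attach z-rotation phases: D = e^{-i(0)(6.1091)}·(-0.608027)·e^{-i(-1)(3.6816)} = +0.521508+0.312613i

Re=0.5215 Im=0.3126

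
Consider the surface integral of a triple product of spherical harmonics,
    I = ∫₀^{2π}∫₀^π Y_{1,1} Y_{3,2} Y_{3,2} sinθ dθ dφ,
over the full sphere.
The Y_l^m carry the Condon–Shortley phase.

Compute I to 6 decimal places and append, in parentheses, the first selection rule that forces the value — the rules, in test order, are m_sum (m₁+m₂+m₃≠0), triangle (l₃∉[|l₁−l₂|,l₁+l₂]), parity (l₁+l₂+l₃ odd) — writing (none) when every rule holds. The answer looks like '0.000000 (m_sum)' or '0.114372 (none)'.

1 + 2 + 2 = 5 ≠ 0: azimuthal integral kills it; I = 0

0.000000 (m_sum)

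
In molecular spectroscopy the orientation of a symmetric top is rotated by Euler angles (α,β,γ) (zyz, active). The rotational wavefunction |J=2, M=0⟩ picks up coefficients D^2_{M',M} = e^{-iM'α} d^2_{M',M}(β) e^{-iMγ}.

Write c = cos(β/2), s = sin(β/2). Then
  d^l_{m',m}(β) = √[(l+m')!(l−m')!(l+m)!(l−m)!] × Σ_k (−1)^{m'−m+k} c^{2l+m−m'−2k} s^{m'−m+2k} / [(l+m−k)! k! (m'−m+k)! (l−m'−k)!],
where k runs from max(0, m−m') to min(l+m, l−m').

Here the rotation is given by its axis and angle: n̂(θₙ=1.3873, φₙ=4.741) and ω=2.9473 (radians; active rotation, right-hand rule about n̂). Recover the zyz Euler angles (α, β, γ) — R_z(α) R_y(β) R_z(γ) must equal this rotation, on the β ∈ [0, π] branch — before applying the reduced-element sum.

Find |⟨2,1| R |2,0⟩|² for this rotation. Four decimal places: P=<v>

Axis–angle → zyz. n̂ = (sinθₙcosφₙ, sinθₙsinφₙ, cosθₙ) = (+0.028127, -0.982809, +0.182468), ω = 2.9473.
R = I cosω + sinω [n̂]ₓ + (1−cosω) n̂n̂ᵀ gives
  R = [-0.979617, -0.089996, -0.179586; -0.019537, +0.932470, -0.360719; +0.199921, -0.349858, -0.915222]
β = atan2(√(R₁₃²+R₂₃²), R₃₃) = 2.726854; α = atan2(R₂₃, R₁₃) mod 2π = 4.250460; γ = atan2(R₃₂, −R₃₁) mod 2π = 4.193238
D^2_{1,0}(4.2505,2.7269,4.1932) = e^{-i·1·4.2505}·d^2_{1,0}(2.7269)·e^{-i·0·4.1932}. Compute d first:
c=cos(2.726854/2)=0.205886, s=sin(2.726854/2)=0.978576; N=√[6·1·2·2]=4.898979
k∈{0,1} keeps every argument non-negative
  k=0: (−1)^1·4.8990/(2)·0.2059^3·0.9786^1 = -0.020920
  k=1: (−1)^2·4.8990/(2)·0.2059^1·0.9786^3 = +0.472593
d^2_{1,0}(2.7269) = -0.020920 +0.472593 = +0.451673
|D^2_{1,0}|² = |d^2_{1,0}(β)|² = (+0.451673)² = 0.204008 (the z-rotation phases have unit modulus)

P=0.2040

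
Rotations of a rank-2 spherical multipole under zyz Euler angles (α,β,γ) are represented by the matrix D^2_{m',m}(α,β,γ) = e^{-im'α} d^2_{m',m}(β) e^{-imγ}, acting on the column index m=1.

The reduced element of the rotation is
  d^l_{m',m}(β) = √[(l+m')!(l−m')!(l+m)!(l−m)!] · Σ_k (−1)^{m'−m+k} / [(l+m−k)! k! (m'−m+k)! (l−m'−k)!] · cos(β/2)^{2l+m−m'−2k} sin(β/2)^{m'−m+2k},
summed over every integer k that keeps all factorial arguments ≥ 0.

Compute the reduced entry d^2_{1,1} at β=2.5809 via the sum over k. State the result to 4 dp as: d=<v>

d^2_{1,1}(β=2.5809) via the finite sum:
Half-angle: c=0.276688, s=0.960960. N=√(6·1·6·1)=6.000000
The bounds max(0,m−m')=0 and min(l+m,l−m')=1 give 2 terms
  k=0: (−1)^0·6.0000/(6)·0.2767^4·0.9610^0 = +0.005861
  k=1: (−1)^1·6.0000/(2)·0.2767^2·0.9610^2 = -0.212087
d^2_{1,1}(2.5809) = +0.005861 -0.212087 = -0.206226

d=-0.2062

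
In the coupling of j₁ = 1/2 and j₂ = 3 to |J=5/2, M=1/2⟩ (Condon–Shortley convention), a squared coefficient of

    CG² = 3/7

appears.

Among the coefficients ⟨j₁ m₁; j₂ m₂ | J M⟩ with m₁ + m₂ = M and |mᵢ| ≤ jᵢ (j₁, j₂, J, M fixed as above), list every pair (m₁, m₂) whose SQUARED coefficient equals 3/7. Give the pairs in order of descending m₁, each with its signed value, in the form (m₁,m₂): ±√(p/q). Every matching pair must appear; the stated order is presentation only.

Admissible pairs with m₁+m₂ = M = 1/2: (-1/2,1), (1/2,0)
  (m₁,m₂)=(1/2,0): CG² = 3/7, CG = +√(3/7)   ← matches the target
  (m₁,m₂)=(-1/2,1): CG² = 4/7, CG = −√(4/7)
Pairs with CG² = 3/7: (1/2,0): +√(3/7)

(1/2,0): +√(3/7)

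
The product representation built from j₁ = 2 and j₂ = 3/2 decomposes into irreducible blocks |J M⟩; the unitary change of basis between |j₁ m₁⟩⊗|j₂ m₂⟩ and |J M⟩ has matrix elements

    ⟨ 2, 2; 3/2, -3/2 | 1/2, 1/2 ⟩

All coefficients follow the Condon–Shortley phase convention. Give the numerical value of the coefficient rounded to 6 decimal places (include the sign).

triangle: 3!·1!·0!/5! = 6/120
(j±m)!: 4!·0!·0!·3!·1!·0! = 144
prefactor² = (2J+1)·Δ·N² = 72/5
  k=0: +1/(0!·3!·0!·0!·1!·0!) = 1/6
Σ = 1/6  ⇒  CG² = 72/5·(1/6)² = 2/5
CG = +√(2/5) = +0.632456

+0.632456  (= +√(2/5))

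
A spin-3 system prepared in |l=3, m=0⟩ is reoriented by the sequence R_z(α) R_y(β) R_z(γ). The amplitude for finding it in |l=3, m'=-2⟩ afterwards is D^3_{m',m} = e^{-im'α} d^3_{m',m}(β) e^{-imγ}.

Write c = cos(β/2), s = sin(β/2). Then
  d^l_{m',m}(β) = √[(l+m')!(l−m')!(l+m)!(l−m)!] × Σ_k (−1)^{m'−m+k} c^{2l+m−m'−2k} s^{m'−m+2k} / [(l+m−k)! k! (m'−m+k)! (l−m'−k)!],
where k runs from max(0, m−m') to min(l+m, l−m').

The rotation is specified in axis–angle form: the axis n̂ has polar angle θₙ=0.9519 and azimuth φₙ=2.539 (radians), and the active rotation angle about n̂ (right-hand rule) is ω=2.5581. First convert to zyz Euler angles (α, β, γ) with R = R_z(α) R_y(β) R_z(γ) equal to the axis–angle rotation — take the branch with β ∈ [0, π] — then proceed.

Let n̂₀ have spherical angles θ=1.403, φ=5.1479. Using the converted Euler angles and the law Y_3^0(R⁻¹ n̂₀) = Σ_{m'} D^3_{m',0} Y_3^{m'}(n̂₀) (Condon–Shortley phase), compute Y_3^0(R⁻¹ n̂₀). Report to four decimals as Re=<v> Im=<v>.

Axis–angle → zyz. n̂ = (sinθₙcosφₙ, sinθₙsinφₙ, cosθₙ) = (-0.671057, +0.461654, +0.580137), ω = 2.5581.
R = I cosω + sinω [n̂]ₓ + (1−cosω) n̂n̂ᵀ gives
  R = [-0.008416, -0.887956, -0.459852; -0.248712, -0.443558, +0.861045; -0.968541, +0.121618, -0.217112]
β = atan2(√(R₁₃²+R₂₃²), R₃₃) = 1.789652; α = atan2(R₂₃, R₁₃) mod 2π = 2.061322; γ = atan2(R₃₂, −R₃₁) mod 2π = 0.124914
Need the full column D^3_{m',0} for m'=−3..3 at α=2.0613, β=1.7897, γ=0.1249.
cos(β/2)=0.625655, sin(β/2)=0.780100
d^3_{-3,0}: single k=3 term ⇒ +0.519960;  D = +0.517403-0.051506i
d^3_{-2,0}: k∈[2..3] ⇒ +0.510740 -0.794020 = -0.283280;  D = +0.157546+0.235429i
d^3_{-1,0}: k∈[1..3] ⇒ +0.259068 -1.208278 +0.626148 = -0.323062;  D = +0.152191-0.284968i
d^3_{0,0}: k∈[0..3] ⇒ +0.059980 -0.839232 +1.304708 -0.225373 = +0.300083;  D = +0.300083+0.000000i
d^3_{1,0}: k∈[0..2] ⇒ -0.259068 +1.208278 -0.626148 = +0.323062;  D = -0.152191-0.284968i
d^3_{2,0}: k∈[0..1] ⇒ +0.510740 -0.794020 = -0.283280;  D = +0.157546-0.235429i
d^3_{3,0}: single k=0 term ⇒ -0.519960;  D = -0.517403-0.051506i
Y_3^{m'}(θ=1.403,φ=5.1479) and Σ D·Y over m':
  (+0.5174-0.0515i)·(-0.3860-0.1045i)  (+0.1575+0.2354i)·(-0.1069+0.1269i)  (+0.1522-0.2850i)·(-0.1157-0.2486i)  (+0.3001+0.0000i)·(-0.1783+0.0000i)  (-0.1522-0.2850i)·(+0.1157-0.2486i)  (+0.1575-0.2354i)·(-0.1069-0.1269i)  (-0.5174-0.0515i)·(+0.3860-0.1045i)
Y_3^0(R⁻¹ n̂) = -0.734039+0.000000i

Re=-0.7340 Im=0.0000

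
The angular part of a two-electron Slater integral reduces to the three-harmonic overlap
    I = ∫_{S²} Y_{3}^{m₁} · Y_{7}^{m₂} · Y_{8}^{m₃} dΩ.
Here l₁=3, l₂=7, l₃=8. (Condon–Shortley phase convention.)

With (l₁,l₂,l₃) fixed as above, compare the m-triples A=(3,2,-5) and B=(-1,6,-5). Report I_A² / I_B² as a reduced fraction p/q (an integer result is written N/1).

4125/3328

Same 3,7,8: normalisation and zero-m 3j drop out of the ratio.
A: Δ: 2! 4! 12! / 19! → 1/5290740; sum: t=0:+1/104509440 = 1/104509440; 3j²(3 7 8; 3 2 -5) = Δ·Π!·Σ² = 275/13566  (sign -1)
B: Δ: 2! 4! 12! / 19! → 1/5290740; sum: t=1:−1/2874009600 t=2:+1/319334400 = 1/359251200; 3j²(3 7 8; -1 6 -5) = Δ·Π!·Σ² = 1664/101745  (sign -1)
I_A²/I_B² = (275/13566)/(1664/101745) = 4125/3328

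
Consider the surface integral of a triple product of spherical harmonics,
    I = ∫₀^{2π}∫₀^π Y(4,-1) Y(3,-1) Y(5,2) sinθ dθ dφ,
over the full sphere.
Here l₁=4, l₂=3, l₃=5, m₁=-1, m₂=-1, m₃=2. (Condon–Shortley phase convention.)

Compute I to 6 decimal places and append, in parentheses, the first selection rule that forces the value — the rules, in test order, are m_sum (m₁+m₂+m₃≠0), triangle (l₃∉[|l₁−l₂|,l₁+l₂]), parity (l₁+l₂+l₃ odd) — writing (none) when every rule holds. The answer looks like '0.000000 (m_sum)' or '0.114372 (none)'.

0.148044 (none)

Rules hold: Σm=0, L=12 even, 1≤5≤7.
N = 9·7·11 = 693
Δ = 2!·6!·4!/13! = 1/180180
Racah Σ t=0..2: t=0:+1/576 t=1:−1/144 t=2:+1/576 = -1/288
⇒ 3j(4 3 5; 0 0 0)² = 20/1001, sgn +1
Racah Σ t=0..2: t=0:+1/960 t=1:−1/288 t=2:+1/1728 = -1/540
⇒ 3j(4 3 5; -1 -1 2)² = 128/6435, sgn +1
4πI² = N·(3j₀)²·(3jₘ)² = 512/1859
I = +1·√(0.275417/4π) = 0.14804384
No selection rule forces the value: the integral is nonzero (none).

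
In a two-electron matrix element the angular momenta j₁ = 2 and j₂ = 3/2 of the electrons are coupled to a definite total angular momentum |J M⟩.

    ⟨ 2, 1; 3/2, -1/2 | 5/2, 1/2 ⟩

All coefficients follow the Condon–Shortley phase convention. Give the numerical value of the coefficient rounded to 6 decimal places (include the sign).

+0.597614

j₁+j₂−J=1  J+j₁−j₂=3  J−j₁+j₂=2  j₁+j₂+J+1=7
(j₁±m₁, j₂±m₂, J±M) = (3,1,1,2,3,2)
P² = 72/35
sum k=0..1:
  [0] +1/2 = 1/2
  [1] −1/12 = -1/12
S = 5/12
C² = P²·S² = 5/14 ; C = +0.597614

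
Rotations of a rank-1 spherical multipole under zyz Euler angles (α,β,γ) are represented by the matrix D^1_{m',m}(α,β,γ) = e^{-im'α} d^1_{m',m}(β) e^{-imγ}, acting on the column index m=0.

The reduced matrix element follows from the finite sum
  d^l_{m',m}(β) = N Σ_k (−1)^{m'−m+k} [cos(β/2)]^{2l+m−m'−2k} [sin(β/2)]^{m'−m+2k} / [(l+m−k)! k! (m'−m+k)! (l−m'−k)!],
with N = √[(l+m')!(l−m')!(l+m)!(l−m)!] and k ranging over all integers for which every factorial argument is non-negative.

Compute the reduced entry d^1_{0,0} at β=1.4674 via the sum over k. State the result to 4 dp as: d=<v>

d=0.1032

d^1_{0,0}(β=1.4674) via the finite sum:
With c≡cos(β/2)=0.742702 and s≡sin(β/2)=0.669622, N=[1·1·1·1]^{1/2}=1.000000
k∈{0,1} keeps every argument non-negative
  k=0: (−1)^0·1.0000/(1)·0.7427^2·0.6696^0 = +0.551606
  k=1: (−1)^1·1.0000/(1)·0.7427^0·0.6696^2 = -0.448394
d^1_{0,0}(1.4674) = +0.551606 -0.448394 = +0.103212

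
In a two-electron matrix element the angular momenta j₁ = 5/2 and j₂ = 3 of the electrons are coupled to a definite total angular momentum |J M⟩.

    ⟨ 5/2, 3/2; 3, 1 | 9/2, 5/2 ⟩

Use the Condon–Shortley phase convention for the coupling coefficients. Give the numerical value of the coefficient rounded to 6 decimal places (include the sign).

+0.317821

√[10·1!4!5!/11! · 4!1!4!2!7!2!] = √(92160/11)
  +(−1)^0/∏(0,1,1,4,3,1)! = 1/144  (running 1/144)
  +(−1)^1/∏(1,0,0,3,4,2)! = -1/288  (running 1/288)
⟨..|..⟩ = √(92160/11)·(1/288) = +0.317821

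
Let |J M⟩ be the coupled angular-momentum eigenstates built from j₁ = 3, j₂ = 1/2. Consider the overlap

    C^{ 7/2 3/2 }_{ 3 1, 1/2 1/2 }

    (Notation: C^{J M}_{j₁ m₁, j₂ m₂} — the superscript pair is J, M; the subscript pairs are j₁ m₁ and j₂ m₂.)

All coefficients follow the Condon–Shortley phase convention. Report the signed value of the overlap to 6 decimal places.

j₁+j₂−J=0  J+j₁−j₂=6  J−j₁+j₂=1  j₁+j₂+J+1=8
(j₁±m₁, j₂±m₂, J±M) = (4,2,1,0,5,2)
P² = 11520/7
sum k=0..0:
  [0] +1/48 = 1/48
S = 1/48
C² = P²·S² = 5/7 ; C = +0.845154

+√(5/7) ≈ +0.845154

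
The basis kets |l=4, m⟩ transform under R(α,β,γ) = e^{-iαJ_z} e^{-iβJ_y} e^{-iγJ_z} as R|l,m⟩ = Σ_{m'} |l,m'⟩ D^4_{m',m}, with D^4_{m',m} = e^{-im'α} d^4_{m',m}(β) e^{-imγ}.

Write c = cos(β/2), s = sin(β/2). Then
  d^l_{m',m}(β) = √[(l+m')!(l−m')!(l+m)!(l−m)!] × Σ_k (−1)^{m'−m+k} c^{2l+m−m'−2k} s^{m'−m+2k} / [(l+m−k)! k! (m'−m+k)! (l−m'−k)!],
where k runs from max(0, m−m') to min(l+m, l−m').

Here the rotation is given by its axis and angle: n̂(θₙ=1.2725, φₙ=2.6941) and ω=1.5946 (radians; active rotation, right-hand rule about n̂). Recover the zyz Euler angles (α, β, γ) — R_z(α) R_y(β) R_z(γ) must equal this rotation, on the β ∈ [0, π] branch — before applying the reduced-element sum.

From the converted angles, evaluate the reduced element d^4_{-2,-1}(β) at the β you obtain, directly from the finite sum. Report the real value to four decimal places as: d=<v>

d=-0.2618

Axis–angle → zyz. n̂ = (sinθₙcosφₙ, sinθₙsinφₙ, cosθₙ) = (-0.861722, +0.413598, +0.293892), ω = 1.5946.
R = I cosω + sinω [n̂]ₓ + (1−cosω) n̂n̂ᵀ gives
  R = [+0.736437, -0.658698, +0.154199; -0.071080, +0.151333, +0.985924; -0.672761, -0.737031, +0.064627]
β = atan2(√(R₁₃²+R₂₃²), R₃₃) = 1.506124; α = atan2(R₂₃, R₁₃) mod 2π = 1.415652; γ = atan2(R₃₂, −R₃₁) mod 2π = 5.452230
d^4_{-2,-1}(β=1.5061) via the finite sum:
Half-angle: c=0.729598, s=0.683876. N=√(2·720·6·120)=1018.233765
Admissible k: 1..3 (factorial args all ≥0)
  k=1: (−1)^0·1018.2338/(240)·0.7296^7·0.6839^1 = +0.319301
  k=2: (−1)^1·1018.2338/(48)·0.7296^5·0.6839^3 = -1.402675
  k=3: (−1)^2·1018.2338/(72)·0.7296^3·0.6839^5 = +0.821587
d^4_{-2,-1}(1.5061) = +0.319301 -1.402675 +0.821587 = -0.261788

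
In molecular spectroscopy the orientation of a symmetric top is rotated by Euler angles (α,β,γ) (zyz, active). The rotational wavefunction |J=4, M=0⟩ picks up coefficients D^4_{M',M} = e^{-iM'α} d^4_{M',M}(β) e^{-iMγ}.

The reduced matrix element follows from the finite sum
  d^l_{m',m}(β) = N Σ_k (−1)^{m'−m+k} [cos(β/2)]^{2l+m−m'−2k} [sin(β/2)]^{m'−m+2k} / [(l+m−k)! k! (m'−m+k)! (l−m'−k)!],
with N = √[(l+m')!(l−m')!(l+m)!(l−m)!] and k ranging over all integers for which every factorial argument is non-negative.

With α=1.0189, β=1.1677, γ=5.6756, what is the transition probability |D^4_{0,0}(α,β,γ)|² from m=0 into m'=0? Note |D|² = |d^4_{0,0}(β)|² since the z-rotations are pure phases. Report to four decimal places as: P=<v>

First d^4_{0,0}(β=1.1677), then the phase factors e^{-i(0)α} and e^{-i(0)γ}:
c=cos(1.167700/2)=0.834347, s=sin(1.167700/2)=0.551240; N=√[24·24·24·24]=576.000000
Admissible k: 0..4 (factorial args all ≥0)
  k=0: (−1)^0·576.0000/(576)·0.8343^8·0.5512^0 = +0.234840
  k=1: (−1)^1·576.0000/(36)·0.8343^6·0.5512^2 = -1.640139
  k=2: (−1)^2·576.0000/(16)·0.8343^4·0.5512^4 = +1.610839
  k=3: (−1)^3·576.0000/(36)·0.8343^2·0.5512^6 = -0.312506
  k=4: (−1)^4·576.0000/(576)·0.8343^0·0.5512^8 = +0.008526
d^4_{0,0}(1.1677) = +0.234840 -1.640139 +1.610839 -0.312506 +0.008526 = -0.098441
|D^4_{0,0}|² = |d^4_{0,0}(β)|² = (-0.098441)² = 0.009691 (the z-rotation phases have unit modulus)

P=0.0097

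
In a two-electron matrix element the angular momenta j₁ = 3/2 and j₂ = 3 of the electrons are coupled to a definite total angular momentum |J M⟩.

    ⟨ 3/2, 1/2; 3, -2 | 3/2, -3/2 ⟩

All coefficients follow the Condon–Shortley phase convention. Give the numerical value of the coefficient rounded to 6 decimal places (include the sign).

-0.534522  (= −√(2/7))

j₁+j₂−J=3  J+j₁−j₂=0  J−j₁+j₂=3  j₁+j₂+J+1=7
(j₁±m₁, j₂±m₂, J±M) = (2,1,1,5,0,3)
P² = 288/7
sum k=1..1:
  [1] −1/12 = -1/12
S = -1/12
C² = P²·S² = 2/7 ; C = -0.534522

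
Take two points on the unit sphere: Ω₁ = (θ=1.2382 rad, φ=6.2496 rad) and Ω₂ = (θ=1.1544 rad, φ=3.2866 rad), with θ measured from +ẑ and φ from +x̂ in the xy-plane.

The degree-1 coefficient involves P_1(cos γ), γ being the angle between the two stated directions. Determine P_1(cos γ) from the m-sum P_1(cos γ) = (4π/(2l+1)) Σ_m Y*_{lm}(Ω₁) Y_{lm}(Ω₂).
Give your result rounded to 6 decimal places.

Addition theorem: P_1(cos γ) = (4π/3) Σ_m Y*_{lm}(Ω₁) Y_{lm}(Ω₂), m = −1…1:
  term(m=-1) = (-0.101543, 0.018330)   from Y*(Ω₁)=(0.326376, -0.010966), Y(Ω₂)=(-0.312656, 0.045658)
  term(m=+0) = (0.031526, 0.000000)   from Y*(Ω₁)=(0.159528, -0.000000), Y(Ω₂)=(0.197624, 0.000000)
  term(m=+1) = (-0.101543, -0.018330)   from Y*(Ω₁)=(-0.326376, -0.010966), Y(Ω₂)=(0.312656, 0.045658)
Accumulated sum (-0.171559, 0.000000); after 4π/(2l+1) scaling, (-0.718626, 0.000000) ⇒ P_1 = -0.718626

-0.718626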